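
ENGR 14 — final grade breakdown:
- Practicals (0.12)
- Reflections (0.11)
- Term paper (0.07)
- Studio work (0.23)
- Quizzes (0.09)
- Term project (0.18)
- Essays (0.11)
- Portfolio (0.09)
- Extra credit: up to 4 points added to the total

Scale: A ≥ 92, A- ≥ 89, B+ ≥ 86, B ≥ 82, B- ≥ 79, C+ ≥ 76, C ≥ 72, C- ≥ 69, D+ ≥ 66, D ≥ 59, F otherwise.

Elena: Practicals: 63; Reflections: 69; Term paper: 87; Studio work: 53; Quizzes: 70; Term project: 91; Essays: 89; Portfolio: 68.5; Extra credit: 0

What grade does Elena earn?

C

Weighted total:
  Practicals 63 × 0.12 = 7.56
  Reflections 69 × 0.11 = 7.59
  Term paper 87 × 0.07 = 6.09
  Studio work 53 × 0.23 = 12.19
  Quizzes 70 × 0.09 = 6.3
  Term project 91 × 0.18 = 16.38
  Essays 89 × 0.11 = 9.79
  Portfolio 68.5 × 0.09 = 6.165
Sum = 72.065
Extra credit: 72.065 + 0 = 72.065
72.065 is ≥ 72 and < 76 → C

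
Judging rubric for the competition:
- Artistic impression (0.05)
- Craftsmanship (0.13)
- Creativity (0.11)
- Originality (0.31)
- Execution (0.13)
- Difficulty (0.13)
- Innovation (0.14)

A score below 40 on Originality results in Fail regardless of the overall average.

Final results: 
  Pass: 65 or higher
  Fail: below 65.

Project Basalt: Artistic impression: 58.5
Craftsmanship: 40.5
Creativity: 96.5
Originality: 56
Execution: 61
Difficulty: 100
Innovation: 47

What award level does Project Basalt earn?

Originality score 56 ≥ 40: minimum met.
Weighted total:
  Artistic impression 58.5 × 0.05 = 2.925
  Craftsmanship 40.5 × 0.13 = 5.265
  Creativity 96.5 × 0.11 = 10.615
  Originality 56 × 0.31 = 17.36
  Execution 61 × 0.13 = 7.93
  Difficulty 100 × 0.13 = 13
  Innovation 47 × 0.14 = 6.58
Sum = 63.675
63.675 < 65 → Fail

Fail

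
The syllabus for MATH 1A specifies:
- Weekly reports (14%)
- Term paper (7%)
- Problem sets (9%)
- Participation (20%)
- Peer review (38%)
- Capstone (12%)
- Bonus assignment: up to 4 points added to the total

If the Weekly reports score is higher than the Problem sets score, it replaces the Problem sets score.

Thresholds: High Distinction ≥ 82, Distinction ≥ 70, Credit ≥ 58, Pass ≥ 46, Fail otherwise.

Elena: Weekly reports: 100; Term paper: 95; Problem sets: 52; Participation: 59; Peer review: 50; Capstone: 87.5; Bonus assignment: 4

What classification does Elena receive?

Distinction

Weekly reports (100) > Problem sets (52), so Problem sets counts as 100.
Weighted total:
  Weekly reports 100 × 0.14 = 14
  Term paper 95 × 0.07 = 6.65
  Problem sets 100 × 0.09 = 9
  Participation 59 × 0.2 = 11.8
  Peer review 50 × 0.38 = 19
  Capstone 87.5 × 0.12 = 10.5
Sum = 70.95
Bonus assignment: 70.95 + 4 = 74.95
74.95 is ≥ 70 and < 82 → Distinction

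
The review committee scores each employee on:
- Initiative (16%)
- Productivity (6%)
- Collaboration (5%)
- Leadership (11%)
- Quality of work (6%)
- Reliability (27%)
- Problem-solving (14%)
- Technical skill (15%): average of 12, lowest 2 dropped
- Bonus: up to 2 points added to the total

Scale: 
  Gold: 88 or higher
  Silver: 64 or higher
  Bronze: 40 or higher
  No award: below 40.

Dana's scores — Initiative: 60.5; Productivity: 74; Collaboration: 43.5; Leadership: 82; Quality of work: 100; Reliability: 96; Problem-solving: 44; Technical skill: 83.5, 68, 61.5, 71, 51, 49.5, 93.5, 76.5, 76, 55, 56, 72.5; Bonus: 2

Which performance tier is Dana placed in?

Silver

Technical skill: drop 49.5, 51 → average of remaining 10 = 713.5/10 = 71.35
Weighted total:
  Initiative 60.5 × 0.16 = 9.68
  Productivity 74 × 0.06 = 4.44
  Collaboration 43.5 × 0.05 = 2.175
  Leadership 82 × 0.11 = 9.02
  Quality of work 100 × 0.06 = 6
  Reliability 96 × 0.27 = 25.92
  Problem-solving 44 × 0.14 = 6.16
  Technical skill 71.35 × 0.15 = 10.7025
Sum = 74.0975
Bonus: 74.0975 + 2 = 76.0975
76.0975 is ≥ 64 and < 88 → Silver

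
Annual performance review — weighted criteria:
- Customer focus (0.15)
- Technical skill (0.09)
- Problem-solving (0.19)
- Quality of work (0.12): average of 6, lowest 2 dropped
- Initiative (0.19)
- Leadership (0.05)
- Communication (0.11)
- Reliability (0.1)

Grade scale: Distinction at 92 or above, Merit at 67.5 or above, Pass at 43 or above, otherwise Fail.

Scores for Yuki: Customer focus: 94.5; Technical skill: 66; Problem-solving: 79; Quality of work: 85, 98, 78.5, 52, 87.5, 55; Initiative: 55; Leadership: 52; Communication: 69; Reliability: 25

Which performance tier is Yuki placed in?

Merit

Quality of work: drop 52, 55 → average of remaining 4 = 349/4 = 87.25
Weighted total:
  Customer focus 94.5 × 0.15 = 14.175
  Technical skill 66 × 0.09 = 5.94
  Problem-solving 79 × 0.19 = 15.01
  Quality of work 87.25 × 0.12 = 10.47
  Initiative 55 × 0.19 = 10.45
  Leadership 52 × 0.05 = 2.6
  Communication 69 × 0.11 = 7.59
  Reliability 25 × 0.1 = 2.5
Sum = 68.735
68.735 is ≥ 67.5 and < 92 → Merit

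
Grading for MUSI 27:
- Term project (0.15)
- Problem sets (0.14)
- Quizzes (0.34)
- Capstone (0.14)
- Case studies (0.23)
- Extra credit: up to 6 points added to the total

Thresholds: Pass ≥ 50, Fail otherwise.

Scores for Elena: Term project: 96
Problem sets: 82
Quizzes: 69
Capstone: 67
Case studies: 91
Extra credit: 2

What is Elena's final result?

Pass

Weighted total:
  Term project 96 × 0.15 = 14.4
  Problem sets 82 × 0.14 = 11.48
  Quizzes 69 × 0.34 = 23.46
  Capstone 67 × 0.14 = 9.38
  Case studies 91 × 0.23 = 20.93
Sum = 79.65
Extra credit: 79.65 + 2 = 81.65
81.65 ≥ 50 → Pass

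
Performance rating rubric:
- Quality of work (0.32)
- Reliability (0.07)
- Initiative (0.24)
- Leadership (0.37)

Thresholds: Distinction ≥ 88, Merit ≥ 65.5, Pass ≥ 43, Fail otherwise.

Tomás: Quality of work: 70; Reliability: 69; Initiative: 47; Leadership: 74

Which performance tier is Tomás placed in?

Merit

Weighted total:
  Quality of work 70 × 0.32 = 22.4
  Reliability 69 × 0.07 = 4.83
  Initiative 47 × 0.24 = 11.28
  Leadership 74 × 0.37 = 27.38
Sum = 65.89
65.89 is ≥ 65.5 and < 88 → Merit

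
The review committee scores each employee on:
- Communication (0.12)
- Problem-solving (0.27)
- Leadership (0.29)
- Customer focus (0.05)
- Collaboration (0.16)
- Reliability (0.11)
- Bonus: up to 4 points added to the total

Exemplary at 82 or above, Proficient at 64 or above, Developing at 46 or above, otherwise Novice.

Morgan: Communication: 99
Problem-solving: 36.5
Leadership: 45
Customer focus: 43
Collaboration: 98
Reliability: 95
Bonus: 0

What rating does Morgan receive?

Developing

Weighted total:
  Communication 99 × 0.12 = 11.88
  Problem-solving 36.5 × 0.27 = 9.855
  Leadership 45 × 0.29 = 13.05
  Customer focus 43 × 0.05 = 2.15
  Collaboration 98 × 0.16 = 15.68
  Reliability 95 × 0.11 = 10.45
Sum = 63.065
Bonus: 63.065 + 0 = 63.065
63.065 is ≥ 46 and < 64 → Developing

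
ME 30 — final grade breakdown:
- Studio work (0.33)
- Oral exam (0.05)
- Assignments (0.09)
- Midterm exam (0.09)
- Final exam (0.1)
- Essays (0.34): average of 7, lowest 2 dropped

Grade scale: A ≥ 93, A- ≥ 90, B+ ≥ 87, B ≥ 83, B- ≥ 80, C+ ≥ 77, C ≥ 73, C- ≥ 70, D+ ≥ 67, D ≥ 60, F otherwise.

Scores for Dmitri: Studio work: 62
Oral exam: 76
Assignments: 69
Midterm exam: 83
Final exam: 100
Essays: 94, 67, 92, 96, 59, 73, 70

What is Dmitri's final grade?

Essays: drop 59, 67 → average of remaining 5 = 425/5 = 85
Weighted total:
  Studio work 62 × 0.33 = 20.46
  Oral exam 76 × 0.05 = 3.8
  Assignments 69 × 0.09 = 6.21
  Midterm exam 83 × 0.09 = 7.47
  Final exam 100 × 0.1 = 10
  Essays 85 × 0.34 = 28.9
Sum = 76.84
76.84 is ≥ 73 and < 77 → C

C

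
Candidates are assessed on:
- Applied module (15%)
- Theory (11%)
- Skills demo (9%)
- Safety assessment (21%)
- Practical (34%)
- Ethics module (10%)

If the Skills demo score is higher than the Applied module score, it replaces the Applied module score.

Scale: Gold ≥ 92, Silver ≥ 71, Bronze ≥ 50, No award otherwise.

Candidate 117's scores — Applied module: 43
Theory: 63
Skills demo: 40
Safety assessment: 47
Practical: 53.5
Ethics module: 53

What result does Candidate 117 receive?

Skills demo (40) ≤ Applied module (43), so Applied module stays at 43.
Weighted total:
  Applied module 43 × 0.15 = 6.45
  Theory 63 × 0.11 = 6.93
  Skills demo 40 × 0.09 = 3.6
  Safety assessment 47 × 0.21 = 9.87
  Practical 53.5 × 0.34 = 18.19
  Ethics module 53 × 0.1 = 5.3
Sum = 50.34
50.34 is ≥ 50 and < 71 → Bronze

Bronze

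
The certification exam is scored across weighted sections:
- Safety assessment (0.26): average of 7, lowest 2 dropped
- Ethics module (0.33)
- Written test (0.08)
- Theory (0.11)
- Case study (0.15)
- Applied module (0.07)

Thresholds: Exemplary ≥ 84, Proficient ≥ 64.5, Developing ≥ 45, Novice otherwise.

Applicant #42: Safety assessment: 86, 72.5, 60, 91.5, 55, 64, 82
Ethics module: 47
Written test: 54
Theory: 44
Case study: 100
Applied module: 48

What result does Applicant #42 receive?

Developing

Safety assessment: drop 55, 60 → average of remaining 5 = 396/5 = 79.2
Weighted total:
  Safety assessment 79.2 × 0.26 = 20.592
  Ethics module 47 × 0.33 = 15.51
  Written test 54 × 0.08 = 4.32
  Theory 44 × 0.11 = 4.84
  Case study 100 × 0.15 = 15
  Applied module 48 × 0.07 = 3.36
Sum = 63.622
63.622 is ≥ 45 and < 64.5 → Developing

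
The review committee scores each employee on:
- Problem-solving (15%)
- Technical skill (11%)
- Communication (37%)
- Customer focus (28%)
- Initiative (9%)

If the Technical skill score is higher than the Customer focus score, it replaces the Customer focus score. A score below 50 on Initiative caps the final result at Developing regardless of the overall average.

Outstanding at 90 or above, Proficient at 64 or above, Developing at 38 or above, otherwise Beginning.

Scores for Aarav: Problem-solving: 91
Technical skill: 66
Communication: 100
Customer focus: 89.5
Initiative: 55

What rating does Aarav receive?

Technical skill (66) ≤ Customer focus (89.5), so Customer focus stays at 89.5.
Initiative score 55 ≥ 50: minimum met.
Weighted total:
  Problem-solving 91 × 0.15 = 13.65
  Technical skill 66 × 0.11 = 7.26
  Communication 100 × 0.37 = 37
  Customer focus 89.5 × 0.28 = 25.06
  Initiative 55 × 0.09 = 4.95
Sum = 87.92
87.92 is ≥ 64 and < 90 → Proficient

Proficient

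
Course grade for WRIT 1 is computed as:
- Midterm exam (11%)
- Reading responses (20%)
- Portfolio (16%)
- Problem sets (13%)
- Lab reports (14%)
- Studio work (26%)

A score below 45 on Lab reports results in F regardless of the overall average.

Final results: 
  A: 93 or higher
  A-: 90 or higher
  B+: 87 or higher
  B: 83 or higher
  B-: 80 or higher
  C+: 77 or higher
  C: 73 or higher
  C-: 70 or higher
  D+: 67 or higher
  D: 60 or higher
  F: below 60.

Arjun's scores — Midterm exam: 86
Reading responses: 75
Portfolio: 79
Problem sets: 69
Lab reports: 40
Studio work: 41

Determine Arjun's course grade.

F

Lab reports score 40 < 45: minimum not met.
Weighted total:
  Midterm exam 86 × 0.11 = 9.46
  Reading responses 75 × 0.2 = 15
  Portfolio 79 × 0.16 = 12.64
  Problem sets 69 × 0.13 = 8.97
  Lab reports 40 × 0.14 = 5.6
  Studio work 41 × 0.26 = 10.66
Sum = 62.33
Because the Lab reports minimum was not met, the result is F.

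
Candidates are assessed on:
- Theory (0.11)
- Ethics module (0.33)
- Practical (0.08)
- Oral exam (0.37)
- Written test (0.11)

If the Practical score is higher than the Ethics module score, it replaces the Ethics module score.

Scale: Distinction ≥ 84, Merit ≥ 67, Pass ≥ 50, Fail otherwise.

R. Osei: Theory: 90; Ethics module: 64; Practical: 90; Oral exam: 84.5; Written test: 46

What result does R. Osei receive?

Practical (90) > Ethics module (64), so Ethics module counts as 90.
Weighted total:
  Theory 90 × 0.11 = 9.9
  Ethics module 90 × 0.33 = 29.7
  Practical 90 × 0.08 = 7.2
  Oral exam 84.5 × 0.37 = 31.265
  Written test 46 × 0.11 = 5.06
Sum = 83.125
83.125 is ≥ 67 and < 84 → Merit

Merit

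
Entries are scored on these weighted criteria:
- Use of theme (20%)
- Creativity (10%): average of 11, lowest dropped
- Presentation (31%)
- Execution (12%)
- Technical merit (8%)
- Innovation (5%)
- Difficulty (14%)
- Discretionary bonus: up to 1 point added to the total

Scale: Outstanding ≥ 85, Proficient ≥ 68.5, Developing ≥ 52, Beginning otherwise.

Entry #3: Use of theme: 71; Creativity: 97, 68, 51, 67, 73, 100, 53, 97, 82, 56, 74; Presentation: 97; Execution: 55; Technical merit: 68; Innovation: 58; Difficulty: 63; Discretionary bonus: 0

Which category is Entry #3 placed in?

Proficient

Creativity: drop 51 → average of remaining 10 = 767/10 = 76.7
Weighted total:
  Use of theme 71 × 0.2 = 14.2
  Creativity 76.7 × 0.1 = 7.67
  Presentation 97 × 0.31 = 30.07
  Execution 55 × 0.12 = 6.6
  Technical merit 68 × 0.08 = 5.44
  Innovation 58 × 0.05 = 2.9
  Difficulty 63 × 0.14 = 8.82
Sum = 75.7
Discretionary bonus: 75.7 + 0 = 75.7
75.7 is ≥ 68.5 and < 85 → Proficient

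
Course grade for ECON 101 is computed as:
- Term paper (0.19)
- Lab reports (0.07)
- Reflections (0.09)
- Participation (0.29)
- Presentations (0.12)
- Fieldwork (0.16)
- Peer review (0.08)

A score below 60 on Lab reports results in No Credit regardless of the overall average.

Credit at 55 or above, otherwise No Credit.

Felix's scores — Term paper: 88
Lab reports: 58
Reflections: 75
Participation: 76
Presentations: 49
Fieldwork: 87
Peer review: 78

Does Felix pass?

No Credit

Lab reports score 58 < 60: minimum not met.
Weighted total:
  Term paper 88 × 0.19 = 16.72
  Lab reports 58 × 0.07 = 4.06
  Reflections 75 × 0.09 = 6.75
  Participation 76 × 0.29 = 22.04
  Presentations 49 × 0.12 = 5.88
  Fieldwork 87 × 0.16 = 13.92
  Peer review 78 × 0.08 = 6.24
Sum = 75.61
Because the Lab reports minimum was not met, the result is No Credit.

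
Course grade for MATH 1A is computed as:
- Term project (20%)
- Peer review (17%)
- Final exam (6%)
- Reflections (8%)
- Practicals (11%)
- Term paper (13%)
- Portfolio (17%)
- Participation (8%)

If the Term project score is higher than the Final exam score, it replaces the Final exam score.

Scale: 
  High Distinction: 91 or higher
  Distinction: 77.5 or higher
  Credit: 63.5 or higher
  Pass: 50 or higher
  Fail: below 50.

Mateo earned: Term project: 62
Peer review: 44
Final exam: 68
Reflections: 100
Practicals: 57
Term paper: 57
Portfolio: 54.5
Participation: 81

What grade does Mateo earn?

Term project (62) ≤ Final exam (68), so Final exam stays at 68.
Weighted total:
  Term project 62 × 0.2 = 12.4
  Peer review 44 × 0.17 = 7.48
  Final exam 68 × 0.06 = 4.08
  Reflections 100 × 0.08 = 8
  Practicals 57 × 0.11 = 6.27
  Term paper 57 × 0.13 = 7.41
  Portfolio 54.5 × 0.17 = 9.265
  Participation 81 × 0.08 = 6.48
Sum = 61.385
61.385 is ≥ 50 and < 63.5 → Pass

Pass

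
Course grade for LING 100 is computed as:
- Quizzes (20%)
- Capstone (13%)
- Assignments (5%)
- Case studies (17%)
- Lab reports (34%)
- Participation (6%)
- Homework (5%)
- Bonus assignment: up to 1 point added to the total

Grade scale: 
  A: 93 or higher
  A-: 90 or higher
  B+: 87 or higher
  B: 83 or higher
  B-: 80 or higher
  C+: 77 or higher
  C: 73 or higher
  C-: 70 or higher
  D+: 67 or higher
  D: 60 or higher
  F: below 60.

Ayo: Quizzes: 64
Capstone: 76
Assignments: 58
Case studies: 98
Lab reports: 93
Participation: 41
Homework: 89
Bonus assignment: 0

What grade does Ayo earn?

B-

Weighted total:
  Quizzes 64 × 0.2 = 12.8
  Capstone 76 × 0.13 = 9.88
  Assignments 58 × 0.05 = 2.9
  Case studies 98 × 0.17 = 16.66
  Lab reports 93 × 0.34 = 31.62
  Participation 41 × 0.06 = 2.46
  Homework 89 × 0.05 = 4.45
Sum = 80.77
Bonus assignment: 80.77 + 0 = 80.77
80.77 is ≥ 80 and < 83 → B-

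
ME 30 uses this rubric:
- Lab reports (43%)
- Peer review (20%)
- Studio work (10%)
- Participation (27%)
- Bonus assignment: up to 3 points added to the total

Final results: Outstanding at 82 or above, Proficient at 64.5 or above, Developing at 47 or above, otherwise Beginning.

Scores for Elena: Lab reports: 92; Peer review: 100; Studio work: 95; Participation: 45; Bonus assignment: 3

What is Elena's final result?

Weighted total:
  Lab reports 92 × 0.43 = 39.56
  Peer review 100 × 0.2 = 20
  Studio work 95 × 0.1 = 9.5
  Participation 45 × 0.27 = 12.15
Sum = 81.21
Bonus assignment: 81.21 + 3 = 84.21
84.21 ≥ 82 → Outstanding

Outstanding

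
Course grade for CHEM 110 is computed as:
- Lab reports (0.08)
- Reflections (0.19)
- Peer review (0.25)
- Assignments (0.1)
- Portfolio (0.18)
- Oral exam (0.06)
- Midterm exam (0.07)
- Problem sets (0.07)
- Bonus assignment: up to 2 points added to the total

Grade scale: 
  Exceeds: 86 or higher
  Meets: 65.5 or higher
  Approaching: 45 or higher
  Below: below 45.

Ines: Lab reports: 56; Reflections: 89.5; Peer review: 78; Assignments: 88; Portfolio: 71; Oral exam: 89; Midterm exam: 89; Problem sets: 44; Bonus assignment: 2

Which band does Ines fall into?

Weighted total:
  Lab reports 56 × 0.08 = 4.48
  Reflections 89.5 × 0.19 = 17.005
  Peer review 78 × 0.25 = 19.5
  Assignments 88 × 0.1 = 8.8
  Portfolio 71 × 0.18 = 12.78
  Oral exam 89 × 0.06 = 5.34
  Midterm exam 89 × 0.07 = 6.23
  Problem sets 44 × 0.07 = 3.08
Sum = 77.215
Bonus assignment: 77.215 + 2 = 79.215
79.215 is ≥ 65.5 and < 86 → Meets

Meets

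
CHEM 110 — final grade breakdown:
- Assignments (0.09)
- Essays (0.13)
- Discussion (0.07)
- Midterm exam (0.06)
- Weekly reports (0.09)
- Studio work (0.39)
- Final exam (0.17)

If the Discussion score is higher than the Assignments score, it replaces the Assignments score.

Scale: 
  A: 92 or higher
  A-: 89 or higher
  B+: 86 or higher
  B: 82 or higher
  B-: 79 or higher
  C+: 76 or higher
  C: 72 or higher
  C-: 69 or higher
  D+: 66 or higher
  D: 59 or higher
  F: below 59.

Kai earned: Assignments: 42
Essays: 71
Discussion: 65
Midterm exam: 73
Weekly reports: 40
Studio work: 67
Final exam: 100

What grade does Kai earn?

C-

Discussion (65) > Assignments (42), so Assignments counts as 65.
Weighted total:
  Assignments 65 × 0.09 = 5.85
  Essays 71 × 0.13 = 9.23
  Discussion 65 × 0.07 = 4.55
  Midterm exam 73 × 0.06 = 4.38
  Weekly reports 40 × 0.09 = 3.6
  Studio work 67 × 0.39 = 26.13
  Final exam 100 × 0.17 = 17
Sum = 70.74
70.74 is ≥ 69 and < 72 → C-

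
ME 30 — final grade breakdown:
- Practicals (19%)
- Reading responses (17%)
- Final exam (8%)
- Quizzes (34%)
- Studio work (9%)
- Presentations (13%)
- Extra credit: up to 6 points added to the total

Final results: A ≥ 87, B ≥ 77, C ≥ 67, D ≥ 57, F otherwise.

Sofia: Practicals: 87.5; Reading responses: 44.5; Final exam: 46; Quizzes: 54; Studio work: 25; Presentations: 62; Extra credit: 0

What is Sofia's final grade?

Weighted total:
  Practicals 87.5 × 0.19 = 16.625
  Reading responses 44.5 × 0.17 = 7.565
  Final exam 46 × 0.08 = 3.68
  Quizzes 54 × 0.34 = 18.36
  Studio work 25 × 0.09 = 2.25
  Presentations 62 × 0.13 = 8.06
Sum = 56.54
Extra credit: 56.54 + 0 = 56.54
56.54 < 57 → F

F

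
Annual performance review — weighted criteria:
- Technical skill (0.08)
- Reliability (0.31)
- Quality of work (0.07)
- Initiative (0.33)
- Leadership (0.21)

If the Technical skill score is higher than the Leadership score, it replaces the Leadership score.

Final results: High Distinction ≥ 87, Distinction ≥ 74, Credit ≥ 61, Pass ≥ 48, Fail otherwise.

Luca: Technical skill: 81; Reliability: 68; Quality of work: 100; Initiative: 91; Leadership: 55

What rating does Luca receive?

Technical skill (81) > Leadership (55), so Leadership counts as 81.
Weighted total:
  Technical skill 81 × 0.08 = 6.48
  Reliability 68 × 0.31 = 21.08
  Quality of work 100 × 0.07 = 7
  Initiative 91 × 0.33 = 30.03
  Leadership 81 × 0.21 = 17.01
Sum = 81.6
81.6 is ≥ 74 and < 87 → Distinction

Distinction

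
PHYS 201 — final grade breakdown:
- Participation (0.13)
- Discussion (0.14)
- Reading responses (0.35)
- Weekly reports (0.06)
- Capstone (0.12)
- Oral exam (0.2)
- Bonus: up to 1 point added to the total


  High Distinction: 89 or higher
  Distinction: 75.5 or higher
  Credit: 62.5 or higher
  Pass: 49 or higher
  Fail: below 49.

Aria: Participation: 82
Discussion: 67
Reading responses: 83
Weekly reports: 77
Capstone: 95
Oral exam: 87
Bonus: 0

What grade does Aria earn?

Distinction

Weighted total:
  Participation 82 × 0.13 = 10.66
  Discussion 67 × 0.14 = 9.38
  Reading responses 83 × 0.35 = 29.05
  Weekly reports 77 × 0.06 = 4.62
  Capstone 95 × 0.12 = 11.4
  Oral exam 87 × 0.2 = 17.4
Sum = 82.51
Bonus: 82.51 + 0 = 82.51
82.51 is ≥ 75.5 and < 89 → Distinction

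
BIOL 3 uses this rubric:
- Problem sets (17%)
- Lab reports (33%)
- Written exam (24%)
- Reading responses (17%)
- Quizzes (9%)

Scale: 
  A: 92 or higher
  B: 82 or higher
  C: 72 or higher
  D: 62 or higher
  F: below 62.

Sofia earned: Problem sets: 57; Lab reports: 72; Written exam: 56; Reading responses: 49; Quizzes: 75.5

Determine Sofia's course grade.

Weighted total:
  Problem sets 57 × 0.17 = 9.69
  Lab reports 72 × 0.33 = 23.76
  Written exam 56 × 0.24 = 13.44
  Reading responses 49 × 0.17 = 8.33
  Quizzes 75.5 × 0.09 = 6.795
Sum = 62.015
62.015 is ≥ 62 and < 72 → D

D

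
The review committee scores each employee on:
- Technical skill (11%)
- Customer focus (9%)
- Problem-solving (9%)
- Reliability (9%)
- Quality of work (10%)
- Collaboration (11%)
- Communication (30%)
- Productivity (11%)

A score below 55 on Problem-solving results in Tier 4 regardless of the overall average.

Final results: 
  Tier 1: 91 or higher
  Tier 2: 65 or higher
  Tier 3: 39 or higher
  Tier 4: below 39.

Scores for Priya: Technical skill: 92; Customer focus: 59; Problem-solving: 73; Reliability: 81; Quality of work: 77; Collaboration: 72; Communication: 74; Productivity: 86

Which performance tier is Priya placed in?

Problem-solving score 73 ≥ 55: minimum met.
Weighted total:
  Technical skill 92 × 0.11 = 10.12
  Customer focus 59 × 0.09 = 5.31
  Problem-solving 73 × 0.09 = 6.57
  Reliability 81 × 0.09 = 7.29
  Quality of work 77 × 0.1 = 7.7
  Collaboration 72 × 0.11 = 7.92
  Communication 74 × 0.3 = 22.2
  Productivity 86 × 0.11 = 9.46
Sum = 76.57
76.57 is ≥ 65 and < 91 → Tier 2

Tier 2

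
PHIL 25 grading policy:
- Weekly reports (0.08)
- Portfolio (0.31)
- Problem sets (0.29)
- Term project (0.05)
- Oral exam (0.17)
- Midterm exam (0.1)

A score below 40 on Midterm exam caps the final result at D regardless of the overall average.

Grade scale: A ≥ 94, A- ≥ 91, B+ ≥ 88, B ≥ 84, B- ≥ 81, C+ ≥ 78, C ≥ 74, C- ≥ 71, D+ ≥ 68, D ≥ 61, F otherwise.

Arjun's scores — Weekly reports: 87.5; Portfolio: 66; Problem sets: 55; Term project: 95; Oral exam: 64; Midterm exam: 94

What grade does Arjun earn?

D+

Midterm exam score 94 ≥ 40: minimum met.
Weighted total:
  Weekly reports 87.5 × 0.08 = 7
  Portfolio 66 × 0.31 = 20.46
  Problem sets 55 × 0.29 = 15.95
  Term project 95 × 0.05 = 4.75
  Oral exam 64 × 0.17 = 10.88
  Midterm exam 94 × 0.1 = 9.4
Sum = 68.44
68.44 is ≥ 68 and < 71 → D+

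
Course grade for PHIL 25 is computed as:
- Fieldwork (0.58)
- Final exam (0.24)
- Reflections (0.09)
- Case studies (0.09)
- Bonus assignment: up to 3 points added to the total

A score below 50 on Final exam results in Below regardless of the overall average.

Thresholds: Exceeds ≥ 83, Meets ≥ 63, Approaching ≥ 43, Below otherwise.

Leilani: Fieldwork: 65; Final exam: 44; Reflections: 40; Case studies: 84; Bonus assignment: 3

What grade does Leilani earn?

Final exam score 44 < 50: minimum not met.
Weighted total:
  Fieldwork 65 × 0.58 = 37.7
  Final exam 44 × 0.24 = 10.56
  Reflections 40 × 0.09 = 3.6
  Case studies 84 × 0.09 = 7.56
Sum = 59.42
Bonus assignment: 59.42 + 3 = 62.42
Because the Final exam minimum was not met, the result is Below.

Below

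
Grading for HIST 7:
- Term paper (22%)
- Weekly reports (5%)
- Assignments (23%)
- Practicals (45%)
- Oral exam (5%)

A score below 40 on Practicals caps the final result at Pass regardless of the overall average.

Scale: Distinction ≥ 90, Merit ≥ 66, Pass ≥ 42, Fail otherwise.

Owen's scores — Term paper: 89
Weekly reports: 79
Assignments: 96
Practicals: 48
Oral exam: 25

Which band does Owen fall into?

Merit

Practicals score 48 ≥ 40: minimum met.
Weighted total:
  Term paper 89 × 0.22 = 19.58
  Weekly reports 79 × 0.05 = 3.95
  Assignments 96 × 0.23 = 22.08
  Practicals 48 × 0.45 = 21.6
  Oral exam 25 × 0.05 = 1.25
Sum = 68.46
68.46 is ≥ 66 and < 90 → Merit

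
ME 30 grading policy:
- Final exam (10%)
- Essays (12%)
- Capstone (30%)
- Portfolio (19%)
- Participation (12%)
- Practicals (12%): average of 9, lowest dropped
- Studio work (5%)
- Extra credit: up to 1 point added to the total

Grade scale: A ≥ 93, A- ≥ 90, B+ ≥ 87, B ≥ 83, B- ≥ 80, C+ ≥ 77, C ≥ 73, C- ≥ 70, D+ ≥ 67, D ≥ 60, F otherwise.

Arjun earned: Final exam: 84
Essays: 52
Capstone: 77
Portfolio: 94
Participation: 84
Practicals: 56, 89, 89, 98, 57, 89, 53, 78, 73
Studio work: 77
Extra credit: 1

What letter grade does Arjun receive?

C+

Practicals: drop 53 → average of remaining 8 = 629/8 = 78.625
Weighted total:
  Final exam 84 × 0.1 = 8.4
  Essays 52 × 0.12 = 6.24
  Capstone 77 × 0.3 = 23.1
  Portfolio 94 × 0.19 = 17.86
  Participation 84 × 0.12 = 10.08
  Practicals 78.625 × 0.12 = 9.435
  Studio work 77 × 0.05 = 3.85
Sum = 78.965
Extra credit: 78.965 + 1 = 79.965
79.965 is ≥ 77 and < 80 → C+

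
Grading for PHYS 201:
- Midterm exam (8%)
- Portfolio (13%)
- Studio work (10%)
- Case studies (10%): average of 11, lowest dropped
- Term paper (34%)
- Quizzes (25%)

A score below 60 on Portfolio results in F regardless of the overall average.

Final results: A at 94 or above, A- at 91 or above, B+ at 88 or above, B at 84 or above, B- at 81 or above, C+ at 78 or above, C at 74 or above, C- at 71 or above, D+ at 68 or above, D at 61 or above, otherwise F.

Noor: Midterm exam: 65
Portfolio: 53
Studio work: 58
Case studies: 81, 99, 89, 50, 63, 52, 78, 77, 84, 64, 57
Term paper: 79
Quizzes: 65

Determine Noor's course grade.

F

Case studies: drop 50 → average of remaining 10 = 744/10 = 74.4
Portfolio score 53 < 60: minimum not met.
Weighted total:
  Midterm exam 65 × 0.08 = 5.2
  Portfolio 53 × 0.13 = 6.89
  Studio work 58 × 0.1 = 5.8
  Case studies 74.4 × 0.1 = 7.44
  Term paper 79 × 0.34 = 26.86
  Quizzes 65 × 0.25 = 16.25
Sum = 68.44
Because the Portfolio minimum was not met, the result is F.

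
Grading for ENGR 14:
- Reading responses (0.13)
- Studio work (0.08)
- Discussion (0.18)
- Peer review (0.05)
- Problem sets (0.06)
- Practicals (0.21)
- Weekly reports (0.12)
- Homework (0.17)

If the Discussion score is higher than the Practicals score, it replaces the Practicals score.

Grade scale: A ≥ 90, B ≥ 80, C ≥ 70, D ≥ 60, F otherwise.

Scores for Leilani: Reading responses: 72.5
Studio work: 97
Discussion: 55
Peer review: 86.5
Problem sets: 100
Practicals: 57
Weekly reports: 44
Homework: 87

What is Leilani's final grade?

Discussion (55) ≤ Practicals (57), so Practicals stays at 57.
Weighted total:
  Reading responses 72.5 × 0.13 = 9.425
  Studio work 97 × 0.08 = 7.76
  Discussion 55 × 0.18 = 9.9
  Peer review 86.5 × 0.05 = 4.325
  Problem sets 100 × 0.06 = 6
  Practicals 57 × 0.21 = 11.97
  Weekly reports 44 × 0.12 = 5.28
  Homework 87 × 0.17 = 14.79
Sum = 69.45
69.45 is ≥ 60 and < 70 → D

D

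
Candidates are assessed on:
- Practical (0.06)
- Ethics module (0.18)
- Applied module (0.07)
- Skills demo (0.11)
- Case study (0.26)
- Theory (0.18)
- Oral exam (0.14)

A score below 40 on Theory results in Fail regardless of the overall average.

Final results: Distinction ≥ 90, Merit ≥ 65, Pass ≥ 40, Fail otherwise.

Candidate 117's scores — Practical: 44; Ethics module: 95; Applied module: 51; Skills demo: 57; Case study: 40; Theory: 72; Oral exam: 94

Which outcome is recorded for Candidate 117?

Theory score 72 ≥ 40: minimum met.
Weighted total:
  Practical 44 × 0.06 = 2.64
  Ethics module 95 × 0.18 = 17.1
  Applied module 51 × 0.07 = 3.57
  Skills demo 57 × 0.11 = 6.27
  Case study 40 × 0.26 = 10.4
  Theory 72 × 0.18 = 12.96
  Oral exam 94 × 0.14 = 13.16
Sum = 66.1
66.1 is ≥ 65 and < 90 → Merit

Merit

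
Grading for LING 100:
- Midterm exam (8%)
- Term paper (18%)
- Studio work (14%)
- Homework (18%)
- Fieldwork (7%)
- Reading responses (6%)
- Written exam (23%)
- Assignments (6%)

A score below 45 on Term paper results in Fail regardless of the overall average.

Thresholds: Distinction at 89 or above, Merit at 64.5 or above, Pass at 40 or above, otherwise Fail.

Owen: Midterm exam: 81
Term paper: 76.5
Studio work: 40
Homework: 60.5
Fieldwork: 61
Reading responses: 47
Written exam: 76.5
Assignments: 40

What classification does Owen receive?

Term paper score 76.5 ≥ 45: minimum met.
Weighted total:
  Midterm exam 81 × 0.08 = 6.48
  Term paper 76.5 × 0.18 = 13.77
  Studio work 40 × 0.14 = 5.6
  Homework 60.5 × 0.18 = 10.89
  Fieldwork 61 × 0.07 = 4.27
  Reading responses 47 × 0.06 = 2.82
  Written exam 76.5 × 0.23 = 17.595
  Assignments 40 × 0.06 = 2.4
Sum = 63.825
63.825 is ≥ 40 and < 64.5 → Pass

Pass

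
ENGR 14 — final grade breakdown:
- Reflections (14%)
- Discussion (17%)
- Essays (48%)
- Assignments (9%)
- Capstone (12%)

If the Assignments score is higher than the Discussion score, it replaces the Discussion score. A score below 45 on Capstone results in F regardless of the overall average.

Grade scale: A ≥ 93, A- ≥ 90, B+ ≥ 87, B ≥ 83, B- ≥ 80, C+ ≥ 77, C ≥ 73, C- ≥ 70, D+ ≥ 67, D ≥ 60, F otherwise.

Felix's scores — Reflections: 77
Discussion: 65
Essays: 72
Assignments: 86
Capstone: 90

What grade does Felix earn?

Assignments (86) > Discussion (65), so Discussion counts as 86.
Capstone score 90 ≥ 45: minimum met.
Weighted total:
  Reflections 77 × 0.14 = 10.78
  Discussion 86 × 0.17 = 14.62
  Essays 72 × 0.48 = 34.56
  Assignments 86 × 0.09 = 7.74
  Capstone 90 × 0.12 = 10.8
Sum = 78.5
78.5 is ≥ 77 and < 80 → C+

C+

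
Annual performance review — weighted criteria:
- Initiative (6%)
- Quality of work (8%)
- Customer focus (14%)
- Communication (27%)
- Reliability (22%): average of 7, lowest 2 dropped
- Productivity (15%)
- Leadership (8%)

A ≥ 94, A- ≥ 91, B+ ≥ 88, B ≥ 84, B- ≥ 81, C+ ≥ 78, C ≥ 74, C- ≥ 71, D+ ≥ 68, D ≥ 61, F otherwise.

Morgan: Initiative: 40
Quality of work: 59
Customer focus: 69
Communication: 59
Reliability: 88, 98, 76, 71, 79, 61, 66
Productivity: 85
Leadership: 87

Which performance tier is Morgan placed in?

D+

Reliability: drop 61, 66 → average of remaining 5 = 412/5 = 82.4
Weighted total:
  Initiative 40 × 0.06 = 2.4
  Quality of work 59 × 0.08 = 4.72
  Customer focus 69 × 0.14 = 9.66
  Communication 59 × 0.27 = 15.93
  Reliability 82.4 × 0.22 = 18.128
  Productivity 85 × 0.15 = 12.75
  Leadership 87 × 0.08 = 6.96
Sum = 70.548
70.548 is ≥ 68 and < 71 → D+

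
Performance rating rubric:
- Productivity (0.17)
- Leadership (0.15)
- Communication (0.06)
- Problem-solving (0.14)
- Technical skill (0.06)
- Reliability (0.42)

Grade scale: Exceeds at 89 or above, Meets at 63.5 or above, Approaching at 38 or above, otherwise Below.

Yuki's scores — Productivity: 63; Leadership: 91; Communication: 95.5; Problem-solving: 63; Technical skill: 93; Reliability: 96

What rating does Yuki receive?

Weighted total:
  Productivity 63 × 0.17 = 10.71
  Leadership 91 × 0.15 = 13.65
  Communication 95.5 × 0.06 = 5.73
  Problem-solving 63 × 0.14 = 8.82
  Technical skill 93 × 0.06 = 5.58
  Reliability 96 × 0.42 = 40.32
Sum = 84.81
84.81 is ≥ 63.5 and < 89 → Meets

Meets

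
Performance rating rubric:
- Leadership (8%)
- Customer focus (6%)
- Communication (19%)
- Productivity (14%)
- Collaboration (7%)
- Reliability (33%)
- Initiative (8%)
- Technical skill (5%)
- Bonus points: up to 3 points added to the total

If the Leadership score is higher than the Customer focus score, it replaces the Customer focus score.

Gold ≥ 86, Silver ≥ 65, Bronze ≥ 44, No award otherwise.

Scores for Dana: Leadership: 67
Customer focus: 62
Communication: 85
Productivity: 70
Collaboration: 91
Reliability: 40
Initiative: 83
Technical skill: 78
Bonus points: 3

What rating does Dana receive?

Silver

Leadership (67) > Customer focus (62), so Customer focus counts as 67.
Weighted total:
  Leadership 67 × 0.08 = 5.36
  Customer focus 67 × 0.06 = 4.02
  Communication 85 × 0.19 = 16.15
  Productivity 70 × 0.14 = 9.8
  Collaboration 91 × 0.07 = 6.37
  Reliability 40 × 0.33 = 13.2
  Initiative 83 × 0.08 = 6.64
  Technical skill 78 × 0.05 = 3.9
Sum = 65.44
Bonus points: 65.44 + 3 = 68.44
68.44 is ≥ 65 and < 86 → Silver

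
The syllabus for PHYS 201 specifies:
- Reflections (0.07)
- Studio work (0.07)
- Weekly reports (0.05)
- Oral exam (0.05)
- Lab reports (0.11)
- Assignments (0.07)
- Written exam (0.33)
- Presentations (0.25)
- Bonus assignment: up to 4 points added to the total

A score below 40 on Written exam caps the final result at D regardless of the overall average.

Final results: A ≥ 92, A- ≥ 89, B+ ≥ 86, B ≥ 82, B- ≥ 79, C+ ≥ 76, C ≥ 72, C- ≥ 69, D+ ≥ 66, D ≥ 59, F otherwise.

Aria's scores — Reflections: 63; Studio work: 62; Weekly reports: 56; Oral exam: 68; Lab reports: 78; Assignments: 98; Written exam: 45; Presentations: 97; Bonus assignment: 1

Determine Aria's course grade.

Written exam score 45 ≥ 40: minimum met.
Weighted total:
  Reflections 63 × 0.07 = 4.41
  Studio work 62 × 0.07 = 4.34
  Weekly reports 56 × 0.05 = 2.8
  Oral exam 68 × 0.05 = 3.4
  Lab reports 78 × 0.11 = 8.58
  Assignments 98 × 0.07 = 6.86
  Written exam 45 × 0.33 = 14.85
  Presentations 97 × 0.25 = 24.25
Sum = 69.49
Bonus assignment: 69.49 + 1 = 70.49
70.49 is ≥ 69 and < 72 → C-

C-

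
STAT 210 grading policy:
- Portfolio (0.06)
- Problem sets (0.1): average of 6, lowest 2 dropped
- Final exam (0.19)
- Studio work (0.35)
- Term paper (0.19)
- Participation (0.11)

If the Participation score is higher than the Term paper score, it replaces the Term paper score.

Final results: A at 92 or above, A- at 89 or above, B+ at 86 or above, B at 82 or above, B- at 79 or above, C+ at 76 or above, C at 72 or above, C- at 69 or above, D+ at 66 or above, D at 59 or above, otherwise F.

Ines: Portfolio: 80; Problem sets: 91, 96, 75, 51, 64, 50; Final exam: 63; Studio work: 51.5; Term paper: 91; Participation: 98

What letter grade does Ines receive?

C

Problem sets: drop 50, 51 → average of remaining 4 = 326/4 = 81.5
Participation (98) > Term paper (91), so Term paper counts as 98.
Weighted total:
  Portfolio 80 × 0.06 = 4.8
  Problem sets 81.5 × 0.1 = 8.15
  Final exam 63 × 0.19 = 11.97
  Studio work 51.5 × 0.35 = 18.025
  Term paper 98 × 0.19 = 18.62
  Participation 98 × 0.11 = 10.78
Sum = 72.345
72.345 is ≥ 72 and < 76 → C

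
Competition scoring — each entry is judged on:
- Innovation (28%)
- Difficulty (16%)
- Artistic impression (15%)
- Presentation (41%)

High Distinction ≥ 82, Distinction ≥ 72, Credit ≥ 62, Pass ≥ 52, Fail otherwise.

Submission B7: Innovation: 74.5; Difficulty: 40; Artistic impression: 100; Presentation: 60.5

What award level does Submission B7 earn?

Weighted total:
  Innovation 74.5 × 0.28 = 20.86
  Difficulty 40 × 0.16 = 6.4
  Artistic impression 100 × 0.15 = 15
  Presentation 60.5 × 0.41 = 24.805
Sum = 67.065
67.065 is ≥ 62 and < 72 → Credit

Credit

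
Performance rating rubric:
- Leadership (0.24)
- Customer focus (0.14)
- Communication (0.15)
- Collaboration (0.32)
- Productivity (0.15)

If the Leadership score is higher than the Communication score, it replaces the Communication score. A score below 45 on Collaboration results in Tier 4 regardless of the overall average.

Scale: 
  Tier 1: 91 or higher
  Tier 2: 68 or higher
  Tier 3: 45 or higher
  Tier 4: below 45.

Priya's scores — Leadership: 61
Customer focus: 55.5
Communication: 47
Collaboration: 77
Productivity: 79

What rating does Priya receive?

Tier 2

Leadership (61) > Communication (47), so Communication counts as 61.
Collaboration score 77 ≥ 45: minimum met.
Weighted total:
  Leadership 61 × 0.24 = 14.64
  Customer focus 55.5 × 0.14 = 7.77
  Communication 61 × 0.15 = 9.15
  Collaboration 77 × 0.32 = 24.64
  Productivity 79 × 0.15 = 11.85
Sum = 68.05
68.05 is ≥ 68 and < 91 → Tier 2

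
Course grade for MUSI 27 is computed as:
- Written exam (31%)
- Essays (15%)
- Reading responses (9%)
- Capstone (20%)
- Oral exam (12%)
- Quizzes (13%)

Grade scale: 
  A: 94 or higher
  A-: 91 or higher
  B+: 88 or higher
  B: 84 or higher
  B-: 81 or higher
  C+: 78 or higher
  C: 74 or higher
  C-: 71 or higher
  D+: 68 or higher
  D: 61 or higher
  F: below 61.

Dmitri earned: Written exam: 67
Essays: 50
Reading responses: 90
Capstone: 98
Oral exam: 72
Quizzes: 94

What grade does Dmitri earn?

C

Weighted total:
  Written exam 67 × 0.31 = 20.77
  Essays 50 × 0.15 = 7.5
  Reading responses 90 × 0.09 = 8.1
  Capstone 98 × 0.2 = 19.6
  Oral exam 72 × 0.12 = 8.64
  Quizzes 94 × 0.13 = 12.22
Sum = 76.83
76.83 is ≥ 74 and < 78 → C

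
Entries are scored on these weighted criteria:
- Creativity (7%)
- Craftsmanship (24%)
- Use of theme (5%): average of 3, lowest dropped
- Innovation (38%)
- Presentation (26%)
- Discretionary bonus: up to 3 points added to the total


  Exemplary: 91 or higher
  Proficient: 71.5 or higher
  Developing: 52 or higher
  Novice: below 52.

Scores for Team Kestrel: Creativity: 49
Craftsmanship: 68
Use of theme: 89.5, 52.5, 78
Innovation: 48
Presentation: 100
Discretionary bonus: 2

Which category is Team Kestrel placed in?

Developing

Use of theme: drop 52.5 → average of remaining 2 = 167.5/2 = 83.75
Weighted total:
  Creativity 49 × 0.07 = 3.43
  Craftsmanship 68 × 0.24 = 16.32
  Use of theme 83.75 × 0.05 = 4.1875
  Innovation 48 × 0.38 = 18.24
  Presentation 100 × 0.26 = 26
Sum = 68.1775
Discretionary bonus: 68.1775 + 2 = 70.1775
70.1775 is ≥ 52 and < 71.5 → Developing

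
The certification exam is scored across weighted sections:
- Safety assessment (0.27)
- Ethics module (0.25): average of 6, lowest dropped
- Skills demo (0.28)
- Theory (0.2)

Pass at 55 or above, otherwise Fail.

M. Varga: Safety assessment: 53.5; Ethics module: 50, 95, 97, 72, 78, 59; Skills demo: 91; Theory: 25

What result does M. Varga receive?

Pass

Ethics module: drop 50 → average of remaining 5 = 401/5 = 80.2
Weighted total:
  Safety assessment 53.5 × 0.27 = 14.445
  Ethics module 80.2 × 0.25 = 20.05
  Skills demo 91 × 0.28 = 25.48
  Theory 25 × 0.2 = 5
Sum = 64.975
64.975 ≥ 55 → Pass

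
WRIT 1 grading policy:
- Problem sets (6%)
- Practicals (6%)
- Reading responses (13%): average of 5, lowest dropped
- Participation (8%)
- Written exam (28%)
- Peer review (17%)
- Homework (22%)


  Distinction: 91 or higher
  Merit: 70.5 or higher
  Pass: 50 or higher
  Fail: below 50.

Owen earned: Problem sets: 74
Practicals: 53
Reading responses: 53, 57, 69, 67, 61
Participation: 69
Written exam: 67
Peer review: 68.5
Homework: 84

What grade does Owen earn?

Reading responses: drop 53 → average of remaining 4 = 254/4 = 63.5
Weighted total:
  Problem sets 74 × 0.06 = 4.44
  Practicals 53 × 0.06 = 3.18
  Reading responses 63.5 × 0.13 = 8.255
  Participation 69 × 0.08 = 5.52
  Written exam 67 × 0.28 = 18.76
  Peer review 68.5 × 0.17 = 11.645
  Homework 84 × 0.22 = 18.48
Sum = 70.28
70.28 is ≥ 50 and < 70.5 → Pass

Pass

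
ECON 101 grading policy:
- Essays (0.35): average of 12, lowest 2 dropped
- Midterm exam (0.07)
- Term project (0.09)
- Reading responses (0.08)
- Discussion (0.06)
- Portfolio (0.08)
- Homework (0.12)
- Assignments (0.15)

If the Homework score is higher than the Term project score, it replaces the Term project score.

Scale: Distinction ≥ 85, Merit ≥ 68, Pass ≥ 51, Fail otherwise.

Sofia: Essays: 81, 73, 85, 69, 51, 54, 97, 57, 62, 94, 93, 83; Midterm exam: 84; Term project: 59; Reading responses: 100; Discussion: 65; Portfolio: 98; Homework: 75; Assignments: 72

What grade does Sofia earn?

Merit

Essays: drop 51, 54 → average of remaining 10 = 794/10 = 79.4
Homework (75) > Term project (59), so Term project counts as 75.
Weighted total:
  Essays 79.4 × 0.35 = 27.79
  Midterm exam 84 × 0.07 = 5.88
  Term project 75 × 0.09 = 6.75
  Reading responses 100 × 0.08 = 8
  Discussion 65 × 0.06 = 3.9
  Portfolio 98 × 0.08 = 7.84
  Homework 75 × 0.12 = 9
  Assignments 72 × 0.15 = 10.8
Sum = 79.96
79.96 is ≥ 68 and < 85 → Merit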